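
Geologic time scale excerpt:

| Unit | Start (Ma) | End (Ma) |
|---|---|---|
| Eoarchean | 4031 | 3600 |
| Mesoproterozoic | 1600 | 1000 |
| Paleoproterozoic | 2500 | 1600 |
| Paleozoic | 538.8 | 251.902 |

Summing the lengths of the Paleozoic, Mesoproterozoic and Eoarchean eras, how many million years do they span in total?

Duration is start − end for each: (538.8 − 251.902) + (1600 − 1000) + (4031 − 3600).
That is 286.898 + 600 + 431, which totals 1317.898 million years.

1317.898 million years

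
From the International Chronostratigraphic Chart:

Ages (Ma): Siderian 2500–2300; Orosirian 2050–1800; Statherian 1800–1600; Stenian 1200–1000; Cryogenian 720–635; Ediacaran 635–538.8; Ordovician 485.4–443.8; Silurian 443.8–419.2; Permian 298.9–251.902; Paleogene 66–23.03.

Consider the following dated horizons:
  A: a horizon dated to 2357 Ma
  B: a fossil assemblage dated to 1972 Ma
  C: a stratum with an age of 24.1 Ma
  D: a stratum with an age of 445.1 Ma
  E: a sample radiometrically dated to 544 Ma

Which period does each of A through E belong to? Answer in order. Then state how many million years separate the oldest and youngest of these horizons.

Match each age against the start–end ranges in the excerpt: A = 2357 Ma → Siderian (2500–2300); B = 1972 Ma → Orosirian (2050–1800); C = 24.1 Ma → Paleogene (66–23.03); D = 445.1 Ma → Ordovician (485.4–443.8); E = 544 Ma → Ediacaran (635–538.8).
The largest age is 2357 Ma and the smallest is 24.1 Ma; their difference is 2332.9 Myr.

A — Siderian; B — Orosirian; C — Paleogene; D — Ordovician; E — Ediacaran; span 2332.9 million years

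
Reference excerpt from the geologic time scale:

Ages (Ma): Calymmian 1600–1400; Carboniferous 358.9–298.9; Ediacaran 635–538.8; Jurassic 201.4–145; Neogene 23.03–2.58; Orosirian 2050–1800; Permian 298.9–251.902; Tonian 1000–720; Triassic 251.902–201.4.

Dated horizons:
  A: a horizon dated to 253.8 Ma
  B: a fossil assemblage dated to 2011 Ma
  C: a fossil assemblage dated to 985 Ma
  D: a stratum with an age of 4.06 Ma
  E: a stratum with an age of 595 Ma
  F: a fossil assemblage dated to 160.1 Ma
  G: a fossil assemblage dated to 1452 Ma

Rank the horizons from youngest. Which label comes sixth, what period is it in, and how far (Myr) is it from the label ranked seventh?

G, in the Calymmian; 559 million years to B

Smaller Ma means younger, so youngest first: D 4.06 < F 160.1 < A 253.8 < E 595 < C 985 < G 1452 < B 2011.
Counting 6 along gives G (1452 Ma); the excerpt puts that inside the Calymmian, 1600–1400 Ma.
Next in line is B (2011 Ma), and 2011 − 1452 = 559 Myr.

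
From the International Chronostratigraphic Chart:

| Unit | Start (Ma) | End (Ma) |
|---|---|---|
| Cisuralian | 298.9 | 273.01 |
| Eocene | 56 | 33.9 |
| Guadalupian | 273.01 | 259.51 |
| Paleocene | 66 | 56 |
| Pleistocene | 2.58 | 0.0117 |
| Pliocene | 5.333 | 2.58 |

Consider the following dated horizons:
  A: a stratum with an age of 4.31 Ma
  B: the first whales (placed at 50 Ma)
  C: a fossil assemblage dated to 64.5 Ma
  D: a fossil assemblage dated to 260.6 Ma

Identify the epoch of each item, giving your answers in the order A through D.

A — Pliocene; B — Eocene; C — Paleocene; D — Guadalupian

Match each age against the start–end ranges in the excerpt: A = 4.31 Ma → Pliocene (5.333–2.58); B = 50 Ma → Eocene (56–33.9); C = 64.5 Ma → Paleocene (66–56); D = 260.6 Ma → Guadalupian (273.01–259.51).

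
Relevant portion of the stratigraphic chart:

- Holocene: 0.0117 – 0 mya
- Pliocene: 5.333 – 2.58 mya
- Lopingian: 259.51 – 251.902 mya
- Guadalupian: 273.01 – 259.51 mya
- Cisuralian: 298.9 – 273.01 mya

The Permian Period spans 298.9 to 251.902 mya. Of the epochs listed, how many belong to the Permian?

Epochs inside 298.9–251.902 Ma: Cisuralian, Guadalupian, Lopingian — 3 in total.

3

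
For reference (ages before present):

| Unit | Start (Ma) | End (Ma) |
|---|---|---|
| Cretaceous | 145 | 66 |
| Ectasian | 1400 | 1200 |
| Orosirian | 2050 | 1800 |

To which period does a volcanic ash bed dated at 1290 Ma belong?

1290 Ma lies between 1400 and 1200 Ma, so it falls in the Ectasian.

Ectasian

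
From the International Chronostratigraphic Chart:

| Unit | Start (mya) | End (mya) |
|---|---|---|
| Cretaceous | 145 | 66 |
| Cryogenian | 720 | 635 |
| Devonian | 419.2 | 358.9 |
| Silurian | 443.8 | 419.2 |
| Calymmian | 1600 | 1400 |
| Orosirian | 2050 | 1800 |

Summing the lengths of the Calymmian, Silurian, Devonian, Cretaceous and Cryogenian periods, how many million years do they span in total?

448.9 million years

Duration is start − end for each: (1600 − 1400) + (443.8 − 419.2) + (419.2 − 358.9) + (145 − 66) + (720 − 635).
That is 200 + 24.6 + 60.3 + 79 + 85, which totals 448.9 million years.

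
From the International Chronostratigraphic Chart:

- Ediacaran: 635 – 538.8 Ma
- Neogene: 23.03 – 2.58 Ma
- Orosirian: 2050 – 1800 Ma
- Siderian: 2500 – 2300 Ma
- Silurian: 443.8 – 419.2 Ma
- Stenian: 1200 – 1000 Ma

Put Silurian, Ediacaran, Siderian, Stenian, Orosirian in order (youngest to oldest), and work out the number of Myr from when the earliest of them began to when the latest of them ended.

Start ages (Ma): Siderian 2500, Orosirian 2050, Stenian 1200, Ediacaran 635, Silurian 443.8.
Ordered youngest to oldest: Silurian, Ediacaran, Stenian, Orosirian, Siderian.
Span = 2500 − 419.2 = 2080.8 Myr.

Silurian, Ediacaran, Stenian, Orosirian, Siderian; total span 2080.8 Myr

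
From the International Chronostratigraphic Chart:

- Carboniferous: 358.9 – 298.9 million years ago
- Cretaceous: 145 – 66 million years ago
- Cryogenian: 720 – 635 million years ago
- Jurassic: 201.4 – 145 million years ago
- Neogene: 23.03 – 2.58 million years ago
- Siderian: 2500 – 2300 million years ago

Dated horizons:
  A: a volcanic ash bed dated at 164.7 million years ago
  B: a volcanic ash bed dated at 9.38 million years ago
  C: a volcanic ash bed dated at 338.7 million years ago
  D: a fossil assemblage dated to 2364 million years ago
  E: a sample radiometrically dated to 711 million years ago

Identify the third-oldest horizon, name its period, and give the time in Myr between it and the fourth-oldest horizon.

C, in the Carboniferous; 174 million years to A

Sorted oldest-first by Ma: D (2364), E (711), C (338.7), A (164.7), B (9.38).
The third oldest is C at 338.7 Ma, which lies in 358.9–298.9 Ma: the Carboniferous.
The fourth oldest is A at 164.7 Ma; separation = |338.7 − 164.7| = 174 Myr.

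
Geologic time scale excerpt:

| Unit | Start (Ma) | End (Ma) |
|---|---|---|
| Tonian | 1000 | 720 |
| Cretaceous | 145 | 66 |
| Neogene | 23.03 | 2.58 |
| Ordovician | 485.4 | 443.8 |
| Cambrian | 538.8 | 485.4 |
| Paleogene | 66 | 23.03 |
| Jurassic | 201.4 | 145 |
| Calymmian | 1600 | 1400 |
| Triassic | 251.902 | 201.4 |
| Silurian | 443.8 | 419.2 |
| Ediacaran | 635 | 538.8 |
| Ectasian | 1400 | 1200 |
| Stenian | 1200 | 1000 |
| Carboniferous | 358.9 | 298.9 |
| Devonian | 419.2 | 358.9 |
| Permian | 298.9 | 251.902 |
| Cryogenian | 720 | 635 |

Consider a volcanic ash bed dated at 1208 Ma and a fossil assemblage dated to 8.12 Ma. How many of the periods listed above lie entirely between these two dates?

14

The older date is 1208 Ma and the younger is 8.12 Ma.
Periods with start < 1208 and end > 8.12 Ma: Stenian (1200–1000), Tonian (1000–720), Cryogenian (720–635), Ediacaran (635–538.8), Cambrian (538.8–485.4), Ordovician (485.4–443.8), Silurian (443.8–419.2), Devonian (419.2–358.9), Carboniferous (358.9–298.9), Permian (298.9–251.902), Triassic (251.902–201.4), Jurassic (201.4–145), Cretaceous (145–66), Paleogene (66–23.03).
That is 14 complete periods.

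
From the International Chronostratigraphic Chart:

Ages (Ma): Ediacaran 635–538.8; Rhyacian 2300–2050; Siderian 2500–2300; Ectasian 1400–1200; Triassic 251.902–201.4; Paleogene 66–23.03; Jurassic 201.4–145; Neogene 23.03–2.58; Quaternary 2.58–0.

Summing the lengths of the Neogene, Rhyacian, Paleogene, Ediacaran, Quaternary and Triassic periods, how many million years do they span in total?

Duration is start − end for each: (23.03 − 2.58) + (2300 − 2050) + (66 − 23.03) + (635 − 538.8) + (2.58 − 0) + (251.902 − 201.4).
That is 20.45 + 250 + 42.97 + 96.2 + 2.58 + 50.502, which totals 462.702 million years.

462.702 million years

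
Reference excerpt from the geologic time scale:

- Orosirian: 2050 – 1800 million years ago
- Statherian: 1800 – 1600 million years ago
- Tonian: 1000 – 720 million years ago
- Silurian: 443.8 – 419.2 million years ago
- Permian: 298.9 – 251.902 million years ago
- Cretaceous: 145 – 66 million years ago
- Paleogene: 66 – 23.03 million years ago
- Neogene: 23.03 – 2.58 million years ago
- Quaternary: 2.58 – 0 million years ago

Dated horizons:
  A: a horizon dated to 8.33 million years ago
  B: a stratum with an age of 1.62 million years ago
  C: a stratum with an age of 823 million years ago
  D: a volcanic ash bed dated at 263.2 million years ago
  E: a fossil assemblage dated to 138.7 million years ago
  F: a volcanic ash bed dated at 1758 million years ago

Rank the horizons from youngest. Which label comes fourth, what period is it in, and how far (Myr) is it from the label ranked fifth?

D, in the Permian; 559.8 million years to C

Sorted youngest-first by Ma: B (1.62), A (8.33), E (138.7), D (263.2), C (823), F (1758).
The fourth youngest is D at 263.2 Ma, which lies in 298.9–251.902 Ma: the Permian.
The fifth youngest is C at 823 Ma; separation = |263.2 − 823| = 559.8 Myr.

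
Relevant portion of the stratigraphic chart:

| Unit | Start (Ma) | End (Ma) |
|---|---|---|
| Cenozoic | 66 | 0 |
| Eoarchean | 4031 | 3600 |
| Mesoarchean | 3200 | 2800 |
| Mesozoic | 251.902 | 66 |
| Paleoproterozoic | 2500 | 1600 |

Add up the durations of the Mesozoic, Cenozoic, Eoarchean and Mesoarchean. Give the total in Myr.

1082.902 million years

Duration is start − end for each: (251.902 − 66) + (66 − 0) + (4031 − 3600) + (3200 − 2800).
That is 185.902 + 66 + 431 + 400, which totals 1082.902 million years.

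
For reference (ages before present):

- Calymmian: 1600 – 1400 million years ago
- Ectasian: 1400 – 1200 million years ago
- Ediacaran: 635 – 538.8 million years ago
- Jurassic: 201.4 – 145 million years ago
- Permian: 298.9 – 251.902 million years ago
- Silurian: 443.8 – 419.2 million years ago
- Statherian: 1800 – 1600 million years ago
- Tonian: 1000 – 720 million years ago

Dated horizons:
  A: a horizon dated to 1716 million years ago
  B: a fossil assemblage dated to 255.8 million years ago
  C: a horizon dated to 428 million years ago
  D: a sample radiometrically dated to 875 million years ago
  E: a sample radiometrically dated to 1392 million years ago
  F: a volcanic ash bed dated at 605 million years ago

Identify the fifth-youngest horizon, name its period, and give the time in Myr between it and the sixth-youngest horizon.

Sorted youngest-first by Ma: B (255.8), C (428), F (605), D (875), E (1392), A (1716).
The fifth youngest is E at 1392 Ma, which lies in 1400–1200 Ma: the Ectasian.
The sixth youngest is A at 1716 Ma; separation = |1392 − 1716| = 324 Myr.

E, in the Ectasian; 324 million years to A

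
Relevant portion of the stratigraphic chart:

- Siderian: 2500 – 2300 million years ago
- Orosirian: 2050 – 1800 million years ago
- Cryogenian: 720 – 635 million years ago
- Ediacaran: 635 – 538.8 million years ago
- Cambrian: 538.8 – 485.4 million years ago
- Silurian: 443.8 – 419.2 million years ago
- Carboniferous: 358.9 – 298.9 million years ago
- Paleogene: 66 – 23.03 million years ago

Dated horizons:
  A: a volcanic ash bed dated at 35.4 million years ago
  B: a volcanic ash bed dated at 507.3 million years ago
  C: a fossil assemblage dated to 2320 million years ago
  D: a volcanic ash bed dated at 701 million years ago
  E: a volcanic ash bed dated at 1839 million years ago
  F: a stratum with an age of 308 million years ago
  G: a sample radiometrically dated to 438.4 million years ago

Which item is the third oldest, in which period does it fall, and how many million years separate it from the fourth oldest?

Larger Ma means older, so oldest first: C 2320 > E 1839 > D 701 > B 507.3 > G 438.4 > F 308 > A 35.4.
Counting 3 along gives D (701 Ma); the excerpt puts that inside the Cryogenian, 720–635 Ma.
Next in line is B (507.3 Ma), and 701 − 507.3 = 193.7 Myr.

D, in the Cryogenian; 193.7 million years to B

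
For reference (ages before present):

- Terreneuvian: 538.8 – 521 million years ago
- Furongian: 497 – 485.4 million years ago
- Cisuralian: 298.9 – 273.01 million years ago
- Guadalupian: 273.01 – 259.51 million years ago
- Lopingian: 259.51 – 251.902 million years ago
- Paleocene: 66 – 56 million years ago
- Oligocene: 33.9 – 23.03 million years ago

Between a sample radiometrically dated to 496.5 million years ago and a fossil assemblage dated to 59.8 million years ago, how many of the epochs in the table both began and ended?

496.5 Ma sits inside the Furongian (497–485.4) and 59.8 Ma inside the Paleocene (66–56); neither of those is wholly between the two dates.
The listed epochs lying completely between them are Cisuralian, Guadalupian, Lopingian — 3 in all.

3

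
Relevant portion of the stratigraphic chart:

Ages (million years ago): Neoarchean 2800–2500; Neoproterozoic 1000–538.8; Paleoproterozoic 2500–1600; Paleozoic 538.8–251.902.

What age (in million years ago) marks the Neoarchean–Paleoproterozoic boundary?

The Neoarchean ends and the Paleoproterozoic begins at 2500 million years ago.

2500 million years ago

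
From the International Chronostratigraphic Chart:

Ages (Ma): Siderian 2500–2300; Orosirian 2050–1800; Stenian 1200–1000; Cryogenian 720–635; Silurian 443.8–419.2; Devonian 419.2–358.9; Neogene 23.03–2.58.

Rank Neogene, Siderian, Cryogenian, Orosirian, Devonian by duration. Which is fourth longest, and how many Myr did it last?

Devonian, 60.3 million years

Durations: Neogene 20.45; Siderian 200; Cryogenian 85; Orosirian 250; Devonian 60.3 Myr.
Sorted longest-first: Orosirian (250), Siderian (200), Cryogenian (85), Devonian (60.3), Neogene (20.45).
The fourth longest is Devonian at 60.3 Myr.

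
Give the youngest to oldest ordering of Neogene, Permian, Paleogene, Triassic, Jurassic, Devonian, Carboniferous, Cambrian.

Era membership (oldest first within each) — Paleozoic: Cambrian, Devonian, Carboniferous, Permian; Mesozoic: Triassic, Jurassic; Cenozoic: Paleogene, Neogene. Paleozoic precedes Mesozoic, which precedes Cenozoic. Concatenating the groups in that era order and then reversing gives youngest to oldest.

Neogene, then Paleogene, then Jurassic, then Triassic, then Permian, then Carboniferous, then Devonian, then Cambrian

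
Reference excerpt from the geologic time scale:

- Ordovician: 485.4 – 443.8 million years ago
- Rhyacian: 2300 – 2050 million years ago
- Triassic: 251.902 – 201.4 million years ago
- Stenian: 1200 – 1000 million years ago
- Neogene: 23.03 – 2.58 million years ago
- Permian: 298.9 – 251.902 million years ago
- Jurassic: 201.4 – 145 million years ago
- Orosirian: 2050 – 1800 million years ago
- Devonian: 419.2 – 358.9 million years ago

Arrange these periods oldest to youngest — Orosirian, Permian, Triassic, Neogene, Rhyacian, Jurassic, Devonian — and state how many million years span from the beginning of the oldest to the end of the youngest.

From the excerpt: Orosirian 2050–1800; Permian 298.9–251.902; Triassic 251.902–201.4; Neogene 23.03–2.58; Rhyacian 2300–2050; Jurassic 201.4–145; Devonian 419.2–358.9 (Ma).
Larger Ma is earlier, so the oldest is Rhyacian and the youngest is Neogene; oldest to youngest: Rhyacian, Orosirian, Devonian, Permian, Triassic, Jurassic, Neogene.
Oldest start 2300 minus youngest end 2.58 gives 2297.42 Myr overall.

Rhyacian, Orosirian, Devonian, Permian, Triassic, Jurassic, Neogene; total span 2297.42 Myr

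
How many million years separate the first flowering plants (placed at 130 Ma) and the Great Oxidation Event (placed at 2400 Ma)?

2270 million years

2400 − 130 = 2270 million years.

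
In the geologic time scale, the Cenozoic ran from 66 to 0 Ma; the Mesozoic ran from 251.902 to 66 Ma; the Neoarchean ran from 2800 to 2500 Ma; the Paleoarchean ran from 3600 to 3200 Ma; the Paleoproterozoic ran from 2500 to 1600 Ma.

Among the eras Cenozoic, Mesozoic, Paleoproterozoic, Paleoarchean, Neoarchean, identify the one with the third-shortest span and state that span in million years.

Start − end for each: Cenozoic 66 − 0 = 66; Mesozoic 251.902 − 66 = 185.902; Paleoproterozoic 2500 − 1600 = 900; Paleoarchean 3600 − 3200 = 400; Neoarchean 2800 − 2500 = 300.
Ranking these from shortest: Cenozoic < Mesozoic < Neoarchean < Paleoarchean < Paleoproterozoic.
Position 3 in that ranking is Neoarchean, which lasted 300 Myr.

Neoarchean, 300 million years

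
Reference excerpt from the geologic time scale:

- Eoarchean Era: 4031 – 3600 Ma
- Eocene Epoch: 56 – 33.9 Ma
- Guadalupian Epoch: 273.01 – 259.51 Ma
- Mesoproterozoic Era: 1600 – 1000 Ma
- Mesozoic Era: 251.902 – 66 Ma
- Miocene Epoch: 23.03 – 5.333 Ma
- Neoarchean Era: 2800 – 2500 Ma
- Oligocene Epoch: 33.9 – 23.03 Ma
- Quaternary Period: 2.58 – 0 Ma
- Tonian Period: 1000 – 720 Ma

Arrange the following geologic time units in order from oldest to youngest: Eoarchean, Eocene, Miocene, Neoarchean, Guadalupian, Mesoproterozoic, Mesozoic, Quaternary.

Eoarchean, Neoarchean, Mesoproterozoic, Guadalupian, Mesozoic, Eocene, Miocene, Quaternary

Read off each span (Ma): Eoarchean 4031–3600; Eocene 56–33.9; Miocene 23.03–5.333; Neoarchean 2800–2500; Guadalupian 273.01–259.51; Mesoproterozoic 1600–1000; Mesozoic 251.902–66; Quaternary 2.58–0.
Larger Ma is older, so oldest→youngest is Eoarchean, Neoarchean, Mesoproterozoic, Guadalupian, Mesozoic, Eocene, Miocene, Quaternary.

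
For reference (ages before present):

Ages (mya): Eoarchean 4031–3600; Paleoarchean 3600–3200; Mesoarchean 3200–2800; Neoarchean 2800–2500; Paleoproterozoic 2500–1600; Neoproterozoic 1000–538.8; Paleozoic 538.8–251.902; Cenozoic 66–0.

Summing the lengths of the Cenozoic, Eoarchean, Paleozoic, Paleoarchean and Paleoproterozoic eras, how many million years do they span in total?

Each duration: Cenozoic = 66; Eoarchean = 431; Paleozoic = 286.898; Paleoarchean = 400; Paleoproterozoic = 900.
Sum: 66 + 431 + 286.898 + 400 + 900 = 2083.898 Myr.

2083.898 million years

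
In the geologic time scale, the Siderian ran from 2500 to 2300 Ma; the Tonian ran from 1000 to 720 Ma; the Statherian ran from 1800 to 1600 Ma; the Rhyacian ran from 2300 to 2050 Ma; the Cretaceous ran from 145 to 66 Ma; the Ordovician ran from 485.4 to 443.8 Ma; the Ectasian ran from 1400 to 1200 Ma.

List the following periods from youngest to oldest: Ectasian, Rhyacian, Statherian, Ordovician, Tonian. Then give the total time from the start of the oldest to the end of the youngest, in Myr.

Start ages (Ma): Rhyacian 2300, Statherian 1800, Ectasian 1400, Tonian 1000, Ordovician 485.4.
Ordered youngest to oldest: Ordovician, Tonian, Ectasian, Statherian, Rhyacian.
Span = 2300 − 443.8 = 1856.2 Myr.

Ordovician, Tonian, Ectasian, Statherian, Rhyacian; total span 1856.2 Myr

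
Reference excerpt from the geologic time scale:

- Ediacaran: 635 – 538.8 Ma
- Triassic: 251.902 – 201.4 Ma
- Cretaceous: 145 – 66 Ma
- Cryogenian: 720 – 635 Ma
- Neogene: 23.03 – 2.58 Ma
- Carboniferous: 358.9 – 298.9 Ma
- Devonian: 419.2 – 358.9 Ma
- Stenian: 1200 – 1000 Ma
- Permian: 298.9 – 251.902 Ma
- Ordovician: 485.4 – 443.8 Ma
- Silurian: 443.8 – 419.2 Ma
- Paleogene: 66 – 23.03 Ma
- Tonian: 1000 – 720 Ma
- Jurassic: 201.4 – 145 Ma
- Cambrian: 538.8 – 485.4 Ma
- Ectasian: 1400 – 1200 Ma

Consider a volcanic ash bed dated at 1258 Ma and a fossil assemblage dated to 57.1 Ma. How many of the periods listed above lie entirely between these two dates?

13

The older date is 1258 Ma and the younger is 57.1 Ma.
Periods with start < 1258 and end > 57.1 Ma: Stenian (1200–1000), Tonian (1000–720), Cryogenian (720–635), Ediacaran (635–538.8), Cambrian (538.8–485.4), Ordovician (485.4–443.8), Silurian (443.8–419.2), Devonian (419.2–358.9), Carboniferous (358.9–298.9), Permian (298.9–251.902), Triassic (251.902–201.4), Jurassic (201.4–145), Cretaceous (145–66).
That is 13 complete periods.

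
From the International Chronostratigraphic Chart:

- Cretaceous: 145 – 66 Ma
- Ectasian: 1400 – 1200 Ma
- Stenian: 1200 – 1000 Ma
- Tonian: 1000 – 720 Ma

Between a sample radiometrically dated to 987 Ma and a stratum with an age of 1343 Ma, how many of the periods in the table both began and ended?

1343 Ma sits inside the Ectasian (1400–1200) and 987 Ma inside the Tonian (1000–720); neither of those is wholly between the two dates.
The listed periods lying completely between them are Stenian — 1 in all.

1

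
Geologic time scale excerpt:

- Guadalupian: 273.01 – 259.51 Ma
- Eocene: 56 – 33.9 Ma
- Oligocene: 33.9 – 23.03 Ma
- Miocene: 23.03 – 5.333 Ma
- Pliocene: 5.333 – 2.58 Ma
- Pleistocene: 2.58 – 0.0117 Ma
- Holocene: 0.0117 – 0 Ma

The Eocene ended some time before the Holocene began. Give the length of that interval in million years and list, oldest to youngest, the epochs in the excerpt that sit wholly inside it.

33.8883 million years; Oligocene, Miocene, Pliocene, Pleistocene

The Eocene closes at 33.9 Ma and the Holocene opens at 0.0117 Ma, so the interval is 33.9 − 0.0117 = 33.8883 Myr.
An epoch fits inside if it starts at or after 33.9 Ma and ends at or before 0.0117 Ma; oldest first that gives Oligocene, Miocene, Pliocene, Pleistocene.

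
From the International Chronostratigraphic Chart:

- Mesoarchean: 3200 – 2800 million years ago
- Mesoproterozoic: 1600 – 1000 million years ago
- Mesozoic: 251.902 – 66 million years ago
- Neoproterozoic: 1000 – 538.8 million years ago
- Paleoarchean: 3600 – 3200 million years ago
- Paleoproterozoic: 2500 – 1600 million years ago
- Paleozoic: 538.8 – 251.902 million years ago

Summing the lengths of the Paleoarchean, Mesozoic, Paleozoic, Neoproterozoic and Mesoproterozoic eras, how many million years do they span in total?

Duration is start − end for each: (3600 − 3200) + (251.902 − 66) + (538.8 − 251.902) + (1000 − 538.8) + (1600 − 1000).
That is 400 + 185.902 + 286.898 + 461.2 + 600, which totals 1934 million years.

1934 million years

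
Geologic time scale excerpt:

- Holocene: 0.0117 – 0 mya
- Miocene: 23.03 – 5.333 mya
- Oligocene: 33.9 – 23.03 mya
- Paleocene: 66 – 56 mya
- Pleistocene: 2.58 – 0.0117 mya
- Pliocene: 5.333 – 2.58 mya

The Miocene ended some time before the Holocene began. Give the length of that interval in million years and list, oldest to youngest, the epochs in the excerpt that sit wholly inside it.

End of Miocene = 5.333 Ma; start of Holocene = 0.0117 Ma.
Gap = 5.333 − 0.0117 = 5.3213 Myr.
Epochs wholly inside 5.333–0.0117 Ma: Pliocene (5.333–2.58), Pleistocene (2.58–0.0117).

5.3213 million years; Pliocene, Pleistocene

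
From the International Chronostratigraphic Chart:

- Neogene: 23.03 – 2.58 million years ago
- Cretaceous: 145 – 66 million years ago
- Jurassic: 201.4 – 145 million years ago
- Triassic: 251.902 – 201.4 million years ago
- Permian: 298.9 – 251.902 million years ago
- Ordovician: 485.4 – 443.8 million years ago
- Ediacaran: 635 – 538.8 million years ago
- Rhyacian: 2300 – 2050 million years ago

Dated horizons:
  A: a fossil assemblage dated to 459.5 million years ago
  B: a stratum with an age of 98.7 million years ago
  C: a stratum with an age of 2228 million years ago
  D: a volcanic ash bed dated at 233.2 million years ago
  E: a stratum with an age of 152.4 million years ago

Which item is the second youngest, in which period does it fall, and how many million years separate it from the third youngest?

E, in the Jurassic; 80.8 million years to D

Smaller Ma means younger, so youngest first: B 98.7 < E 152.4 < D 233.2 < A 459.5 < C 2228.
Counting 2 along gives E (152.4 Ma); the excerpt puts that inside the Jurassic, 201.4–145 Ma.
Next in line is D (233.2 Ma), and 233.2 − 152.4 = 80.8 Myr.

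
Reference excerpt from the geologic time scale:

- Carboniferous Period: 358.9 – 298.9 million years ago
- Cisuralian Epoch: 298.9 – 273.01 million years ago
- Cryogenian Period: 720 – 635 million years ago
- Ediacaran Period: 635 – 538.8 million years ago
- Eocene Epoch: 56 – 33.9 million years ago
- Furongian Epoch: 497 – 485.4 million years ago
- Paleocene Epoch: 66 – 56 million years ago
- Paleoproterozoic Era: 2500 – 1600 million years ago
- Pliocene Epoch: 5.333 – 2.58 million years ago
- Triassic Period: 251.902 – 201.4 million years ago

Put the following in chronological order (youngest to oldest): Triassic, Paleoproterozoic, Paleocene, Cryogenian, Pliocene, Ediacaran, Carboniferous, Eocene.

Pliocene, Eocene, Paleocene, Triassic, Carboniferous, Ediacaran, Cryogenian, Paleoproterozoic

Sorting by start age (ascending Ma, since larger Ma = older): Pliocene began 5.333, Eocene began 56, Paleocene began 66, Triassic began 251.902, Carboniferous began 358.9, Ediacaran began 635, Cryogenian began 720, Paleoproterozoic began 2500.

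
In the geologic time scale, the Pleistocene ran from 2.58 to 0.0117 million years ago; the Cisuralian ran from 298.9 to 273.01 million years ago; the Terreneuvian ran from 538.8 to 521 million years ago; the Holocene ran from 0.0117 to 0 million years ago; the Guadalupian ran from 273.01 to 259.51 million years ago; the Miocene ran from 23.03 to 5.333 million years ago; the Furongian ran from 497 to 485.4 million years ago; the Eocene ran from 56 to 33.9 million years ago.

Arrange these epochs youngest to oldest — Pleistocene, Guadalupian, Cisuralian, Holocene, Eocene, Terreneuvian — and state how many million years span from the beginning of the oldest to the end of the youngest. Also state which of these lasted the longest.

Holocene, Pleistocene, Eocene, Guadalupian, Cisuralian, Terreneuvian; total span 538.8 Myr; longest is Cisuralian

Start ages (Ma): Terreneuvian 538.8, Cisuralian 298.9, Guadalupian 273.01, Eocene 56, Pleistocene 2.58, Holocene 0.0117.
Ordered youngest to oldest: Holocene, Pleistocene, Eocene, Guadalupian, Cisuralian, Terreneuvian.
Span = 538.8 − 0 = 538.8 Myr.
Durations: Guadalupian 13.5, Holocene 0.0117, Cisuralian 25.89, Terreneuvian 17.8, Eocene 22.1, Pleistocene 2.5683 → longest is Cisuralian (25.89 Myr).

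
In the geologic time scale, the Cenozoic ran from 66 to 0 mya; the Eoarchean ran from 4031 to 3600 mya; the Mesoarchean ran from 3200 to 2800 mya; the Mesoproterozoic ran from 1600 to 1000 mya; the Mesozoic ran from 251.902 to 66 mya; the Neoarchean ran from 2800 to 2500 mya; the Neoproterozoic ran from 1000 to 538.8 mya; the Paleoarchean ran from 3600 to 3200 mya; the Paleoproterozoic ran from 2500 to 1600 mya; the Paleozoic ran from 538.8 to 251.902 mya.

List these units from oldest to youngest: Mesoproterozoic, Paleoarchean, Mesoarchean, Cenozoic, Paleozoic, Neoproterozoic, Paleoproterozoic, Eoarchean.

Eoarchean, then Paleoarchean, then Mesoarchean, then Paleoproterozoic, then Mesoproterozoic, then Neoproterozoic, then Paleozoic, then Cenozoic

Sorting by start age (descending Ma, since larger Ma = older): Eoarchean start 4031, Paleoarchean start 3600, Mesoarchean start 3200, Paleoproterozoic start 2500, Mesoproterozoic start 1600, Neoproterozoic start 1000, Paleozoic start 538.8, Cenozoic start 66.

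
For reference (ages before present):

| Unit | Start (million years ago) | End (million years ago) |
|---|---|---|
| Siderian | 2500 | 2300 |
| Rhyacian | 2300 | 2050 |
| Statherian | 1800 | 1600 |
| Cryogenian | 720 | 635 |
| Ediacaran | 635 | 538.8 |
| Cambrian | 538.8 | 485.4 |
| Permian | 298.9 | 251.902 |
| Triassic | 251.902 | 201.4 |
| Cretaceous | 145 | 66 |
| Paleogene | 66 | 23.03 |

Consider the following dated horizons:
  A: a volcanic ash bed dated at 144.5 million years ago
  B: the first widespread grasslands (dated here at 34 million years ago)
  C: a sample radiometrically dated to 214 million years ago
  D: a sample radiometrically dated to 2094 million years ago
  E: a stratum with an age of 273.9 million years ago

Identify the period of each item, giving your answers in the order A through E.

Match each age against the start–end ranges in the excerpt: A = 144.5 Ma → Cretaceous (145–66); B = 34 Ma → Paleogene (66–23.03); C = 214 Ma → Triassic (251.902–201.4); D = 2094 Ma → Rhyacian (2300–2050); E = 273.9 Ma → Permian (298.9–251.902).

A — Cretaceous; B — Paleogene; C — Triassic; D — Rhyacian; E — Permian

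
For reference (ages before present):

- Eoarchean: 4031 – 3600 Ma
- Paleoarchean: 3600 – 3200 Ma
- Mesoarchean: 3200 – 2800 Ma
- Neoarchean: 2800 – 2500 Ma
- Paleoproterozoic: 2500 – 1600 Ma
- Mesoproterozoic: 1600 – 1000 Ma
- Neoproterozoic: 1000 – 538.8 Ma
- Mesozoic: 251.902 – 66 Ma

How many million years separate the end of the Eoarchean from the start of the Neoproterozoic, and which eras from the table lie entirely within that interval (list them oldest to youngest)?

The Eoarchean closes at 3600 Ma and the Neoproterozoic opens at 1000 Ma, so the interval is 3600 − 1000 = 2600 Myr.
An era fits inside if it starts at or after 3600 Ma and ends at or before 1000 Ma; oldest first that gives Paleoarchean, Mesoarchean, Neoarchean, Paleoproterozoic, Mesoproterozoic.

2600 million years; Paleoarchean, Mesoarchean, Neoarchean, Paleoproterozoic, Mesoproterozoic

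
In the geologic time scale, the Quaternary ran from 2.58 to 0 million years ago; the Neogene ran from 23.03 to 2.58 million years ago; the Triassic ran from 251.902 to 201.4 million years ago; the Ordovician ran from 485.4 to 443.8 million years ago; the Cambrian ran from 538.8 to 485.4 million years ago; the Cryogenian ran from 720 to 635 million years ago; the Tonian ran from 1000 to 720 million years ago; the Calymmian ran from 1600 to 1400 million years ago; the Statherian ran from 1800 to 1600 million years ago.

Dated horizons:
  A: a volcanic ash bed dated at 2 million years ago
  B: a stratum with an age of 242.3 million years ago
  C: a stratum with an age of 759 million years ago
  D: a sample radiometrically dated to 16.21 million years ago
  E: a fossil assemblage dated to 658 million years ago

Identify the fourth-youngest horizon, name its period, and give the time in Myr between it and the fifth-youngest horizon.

Sorted youngest-first by Ma: A (2), D (16.21), B (242.3), E (658), C (759).
The fourth youngest is E at 658 Ma, which lies in 720–635 Ma: the Cryogenian.
The fifth youngest is C at 759 Ma; separation = |658 − 759| = 101 Myr.

E, in the Cryogenian; 101 million years to C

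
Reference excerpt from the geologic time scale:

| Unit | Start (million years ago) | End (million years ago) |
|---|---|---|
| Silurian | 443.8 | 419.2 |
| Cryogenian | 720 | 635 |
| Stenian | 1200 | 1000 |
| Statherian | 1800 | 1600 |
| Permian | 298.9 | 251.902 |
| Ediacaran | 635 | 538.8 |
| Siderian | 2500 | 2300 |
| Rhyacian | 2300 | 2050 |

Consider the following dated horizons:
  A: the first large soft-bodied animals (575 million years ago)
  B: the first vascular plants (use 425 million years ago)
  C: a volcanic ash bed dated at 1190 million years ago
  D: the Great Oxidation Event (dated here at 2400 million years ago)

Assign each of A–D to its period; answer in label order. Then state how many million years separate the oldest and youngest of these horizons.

A — Ediacaran; B — Silurian; C — Stenian; D — Siderian; span 1975 million years

A: 575 Ma lies in 635–538.8 Ma, so Ediacaran.
B: 425 Ma lies in 443.8–419.2 Ma, so Silurian.
C: 1190 Ma lies in 1200–1000 Ma, so Stenian.
D: 2400 Ma lies in 2500–2300 Ma, so Siderian.
Oldest = 2400 Ma, youngest = 425 Ma → span 1975 Myr.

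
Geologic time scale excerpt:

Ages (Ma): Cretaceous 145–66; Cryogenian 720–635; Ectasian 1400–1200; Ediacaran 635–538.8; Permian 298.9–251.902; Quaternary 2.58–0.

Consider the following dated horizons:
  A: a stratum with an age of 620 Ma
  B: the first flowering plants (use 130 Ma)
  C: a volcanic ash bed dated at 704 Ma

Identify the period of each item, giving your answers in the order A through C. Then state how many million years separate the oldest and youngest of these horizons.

A — Ediacaran; B — Cretaceous; C — Cryogenian; span 574 million years

A: 620 Ma lies in 635–538.8 Ma, so Ediacaran.
B: 130 Ma lies in 145–66 Ma, so Cretaceous.
C: 704 Ma lies in 720–635 Ma, so Cryogenian.
Oldest = 704 Ma, youngest = 130 Ma → span 574 Myr.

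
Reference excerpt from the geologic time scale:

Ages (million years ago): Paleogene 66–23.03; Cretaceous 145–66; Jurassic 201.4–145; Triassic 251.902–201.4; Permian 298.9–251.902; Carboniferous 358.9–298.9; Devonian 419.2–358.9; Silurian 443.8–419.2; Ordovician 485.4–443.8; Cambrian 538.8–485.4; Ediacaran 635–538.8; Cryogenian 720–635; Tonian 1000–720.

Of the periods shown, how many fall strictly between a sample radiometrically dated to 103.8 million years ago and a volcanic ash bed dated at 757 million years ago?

The older date is 757 Ma and the younger is 103.8 Ma.
Periods with start < 757 and end > 103.8 Ma: Cryogenian (720–635), Ediacaran (635–538.8), Cambrian (538.8–485.4), Ordovician (485.4–443.8), Silurian (443.8–419.2), Devonian (419.2–358.9), Carboniferous (358.9–298.9), Permian (298.9–251.902), Triassic (251.902–201.4), Jurassic (201.4–145).
That is 10 complete periods.

10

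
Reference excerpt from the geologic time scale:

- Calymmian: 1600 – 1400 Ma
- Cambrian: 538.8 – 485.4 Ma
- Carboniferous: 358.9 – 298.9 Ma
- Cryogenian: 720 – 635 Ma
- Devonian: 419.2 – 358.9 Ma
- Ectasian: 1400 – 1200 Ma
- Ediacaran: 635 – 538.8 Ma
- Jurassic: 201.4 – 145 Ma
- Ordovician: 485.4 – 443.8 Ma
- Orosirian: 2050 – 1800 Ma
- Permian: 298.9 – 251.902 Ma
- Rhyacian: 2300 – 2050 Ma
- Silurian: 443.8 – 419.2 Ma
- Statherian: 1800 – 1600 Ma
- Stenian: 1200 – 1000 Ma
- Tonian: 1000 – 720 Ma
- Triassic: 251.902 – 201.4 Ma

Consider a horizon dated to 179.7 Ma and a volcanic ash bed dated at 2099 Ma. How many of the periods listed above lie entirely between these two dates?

15

2099 Ma sits inside the Rhyacian (2300–2050) and 179.7 Ma inside the Jurassic (201.4–145); neither of those is wholly between the two dates.
The listed periods lying completely between them are Orosirian, Statherian, Calymmian, Ectasian, Stenian, Tonian, Cryogenian, Ediacaran, Cambrian, Ordovician, Silurian, Devonian, Carboniferous, Permian, Triassic — 15 in all.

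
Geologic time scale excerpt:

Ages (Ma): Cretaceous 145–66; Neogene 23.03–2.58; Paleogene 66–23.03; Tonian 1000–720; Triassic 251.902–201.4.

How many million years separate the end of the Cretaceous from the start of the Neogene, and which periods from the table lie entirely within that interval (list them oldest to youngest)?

End of Cretaceous = 66 Ma; start of Neogene = 23.03 Ma.
Gap = 66 − 23.03 = 42.97 Myr.
Periods wholly inside 66–23.03 Ma: Paleogene (66–23.03).

42.97 million years; Paleogene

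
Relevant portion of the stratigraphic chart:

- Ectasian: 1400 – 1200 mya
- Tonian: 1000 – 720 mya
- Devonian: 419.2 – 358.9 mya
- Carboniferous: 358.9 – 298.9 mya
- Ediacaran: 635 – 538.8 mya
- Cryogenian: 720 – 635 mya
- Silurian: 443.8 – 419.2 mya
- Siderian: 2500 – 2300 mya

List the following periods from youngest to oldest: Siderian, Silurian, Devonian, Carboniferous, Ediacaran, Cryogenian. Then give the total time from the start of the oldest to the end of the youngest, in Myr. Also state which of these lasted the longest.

Carboniferous → Devonian → Silurian → Ediacaran → Cryogenian → Siderian; total span 2201.1 Myr; longest is Siderian

Start ages (Ma): Siderian 2500, Cryogenian 720, Ediacaran 635, Silurian 443.8, Devonian 419.2, Carboniferous 358.9.
Ordered youngest to oldest: Carboniferous, Devonian, Silurian, Ediacaran, Cryogenian, Siderian.
Span = 2500 − 298.9 = 2201.1 Myr.
Durations: Ediacaran 96.2, Cryogenian 85, Siderian 200, Devonian 60.3, Carboniferous 60, Silurian 24.6 → longest is Siderian (200 Myr).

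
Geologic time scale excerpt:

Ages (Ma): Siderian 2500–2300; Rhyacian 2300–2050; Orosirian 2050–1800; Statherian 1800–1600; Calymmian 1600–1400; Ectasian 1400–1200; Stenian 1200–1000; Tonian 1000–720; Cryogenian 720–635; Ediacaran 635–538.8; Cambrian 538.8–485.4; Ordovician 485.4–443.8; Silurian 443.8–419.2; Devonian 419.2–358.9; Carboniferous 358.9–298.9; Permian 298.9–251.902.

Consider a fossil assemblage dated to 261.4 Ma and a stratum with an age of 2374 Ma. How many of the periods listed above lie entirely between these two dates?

14

The older date is 2374 Ma and the younger is 261.4 Ma.
Periods with start < 2374 and end > 261.4 Ma: Rhyacian (2300–2050), Orosirian (2050–1800), Statherian (1800–1600), Calymmian (1600–1400), Ectasian (1400–1200), Stenian (1200–1000), Tonian (1000–720), Cryogenian (720–635), Ediacaran (635–538.8), Cambrian (538.8–485.4), Ordovician (485.4–443.8), Silurian (443.8–419.2), Devonian (419.2–358.9), Carboniferous (358.9–298.9).
That is 14 complete periods.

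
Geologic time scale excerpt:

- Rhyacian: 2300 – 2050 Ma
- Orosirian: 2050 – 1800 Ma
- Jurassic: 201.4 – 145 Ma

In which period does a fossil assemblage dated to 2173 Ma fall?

2173 Ma lies between 2300 and 2050 Ma, so it falls in the Rhyacian.

Rhyacian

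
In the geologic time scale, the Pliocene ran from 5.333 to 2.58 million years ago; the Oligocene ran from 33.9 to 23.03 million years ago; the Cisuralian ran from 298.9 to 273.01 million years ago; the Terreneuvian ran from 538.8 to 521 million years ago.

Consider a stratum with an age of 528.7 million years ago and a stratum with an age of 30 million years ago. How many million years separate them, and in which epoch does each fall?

Elapsed time: 528.7 − 30 = 498.7 Myr.
528.7 Ma lies within 538.8–521 Ma: Terreneuvian.
30 Ma lies within 33.9–23.03 Ma: Oligocene.

498.7 million years apart; the first in the Terreneuvian, the second in the Oligocene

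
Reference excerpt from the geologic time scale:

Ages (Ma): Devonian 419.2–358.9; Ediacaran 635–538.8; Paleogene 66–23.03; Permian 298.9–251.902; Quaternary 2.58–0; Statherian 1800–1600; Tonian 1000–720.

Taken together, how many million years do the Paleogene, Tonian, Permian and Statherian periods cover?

Each duration: Paleogene = 42.97; Tonian = 280; Permian = 46.998; Statherian = 200.
Sum: 42.97 + 280 + 46.998 + 200 = 569.968 Myr.

569.968 million years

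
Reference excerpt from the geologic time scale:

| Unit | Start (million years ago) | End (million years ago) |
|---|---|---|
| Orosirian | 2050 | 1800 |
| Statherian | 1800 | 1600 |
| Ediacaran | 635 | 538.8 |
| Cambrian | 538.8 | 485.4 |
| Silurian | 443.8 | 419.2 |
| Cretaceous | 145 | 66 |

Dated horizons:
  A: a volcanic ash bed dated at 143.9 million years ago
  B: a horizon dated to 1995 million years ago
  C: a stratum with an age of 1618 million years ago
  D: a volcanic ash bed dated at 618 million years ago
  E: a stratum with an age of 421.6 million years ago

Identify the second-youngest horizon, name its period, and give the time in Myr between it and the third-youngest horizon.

E, in the Silurian; 196.4 million years to D

Smaller Ma means younger, so youngest first: A 143.9 < E 421.6 < D 618 < C 1618 < B 1995.
Counting 2 along gives E (421.6 Ma); the excerpt puts that inside the Silurian, 443.8–419.2 Ma.
Next in line is D (618 Ma), and 618 − 421.6 = 196.4 Myr.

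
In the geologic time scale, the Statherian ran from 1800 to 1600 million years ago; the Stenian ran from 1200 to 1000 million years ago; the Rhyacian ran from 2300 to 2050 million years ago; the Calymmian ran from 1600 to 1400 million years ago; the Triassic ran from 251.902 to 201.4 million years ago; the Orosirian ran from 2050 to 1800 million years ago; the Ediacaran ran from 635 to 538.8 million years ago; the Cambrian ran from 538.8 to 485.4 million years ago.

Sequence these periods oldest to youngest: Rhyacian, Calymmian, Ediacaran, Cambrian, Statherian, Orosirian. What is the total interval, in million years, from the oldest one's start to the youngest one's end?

Start ages (Ma): Rhyacian 2300, Orosirian 2050, Statherian 1800, Calymmian 1600, Ediacaran 635, Cambrian 538.8.
Ordered oldest to youngest: Rhyacian, Orosirian, Statherian, Calymmian, Ediacaran, Cambrian.
Span = 2300 − 485.4 = 1814.6 Myr.

Rhyacian, Orosirian, Statherian, Calymmian, Ediacaran, Cambrian; total span 1814.6 Myr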